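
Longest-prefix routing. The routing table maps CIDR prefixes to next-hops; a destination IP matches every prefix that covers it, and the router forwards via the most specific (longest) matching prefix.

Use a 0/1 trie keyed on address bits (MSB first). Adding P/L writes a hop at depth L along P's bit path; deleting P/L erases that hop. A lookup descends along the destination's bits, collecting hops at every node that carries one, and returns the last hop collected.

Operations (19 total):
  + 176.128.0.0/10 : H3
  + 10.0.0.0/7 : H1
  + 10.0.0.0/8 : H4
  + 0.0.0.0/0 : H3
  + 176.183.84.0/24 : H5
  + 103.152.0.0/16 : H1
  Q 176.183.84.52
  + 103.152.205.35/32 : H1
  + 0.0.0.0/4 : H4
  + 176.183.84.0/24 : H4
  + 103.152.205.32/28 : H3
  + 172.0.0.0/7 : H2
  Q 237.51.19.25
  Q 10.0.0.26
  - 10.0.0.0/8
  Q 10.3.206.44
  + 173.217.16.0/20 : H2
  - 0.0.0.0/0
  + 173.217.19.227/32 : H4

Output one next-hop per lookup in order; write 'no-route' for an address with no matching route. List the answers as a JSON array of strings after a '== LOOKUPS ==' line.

Apply in order:
  add 176.128.0.0/10 -> H3 at depth 10
  add 10.0.0.0/7 -> H1 at depth 7
  add 10.0.0.0/8 -> H4 at depth 8
  add 0.0.0.0/0 -> H3 at depth 0
  add 176.183.84.0/24 -> H5 at depth 24
  add 103.152.0.0/16 -> H1 at depth 16
  lookup 176.183.84.52: bits 101100001011011101010100 walk d0:H3→d1:-→d2:-→d3:-→d4:-→d5:-→d6:-→d7:-→d8:-→d9:-→d10:H3→d11:-→d12:-→d13:-→d14:-→d15:-→d16:-→d17:-→d18:-→d19:-→d20:-→d21:-→d22:-→d23:-→d24:H5 -> H5
  add 103.152.205.35/32 -> H1 at depth 32
  add 0.0.0.0/4 -> H4 at depth 4
  add 176.183.84.0/24 -> H4 at depth 24
  add 103.152.205.32/28 -> H3 at depth 28
  add 172.0.0.0/7 -> H2 at depth 7
  lookup 237.51.19.25: bits 1 walk d0:H3→d1:- -> H3
  lookup 10.0.0.26: bits 00001010 walk d0:H3→d1:-→d2:-→d3:-→d4:H4→d5:-→d6:-→d7:H1→d8:H4 -> H4
  - 10.0.0.0/8 clear@8
  lookup 10.3.206.44: bits 00001010 walk d0:H3→d1:-→d2:-→d3:-→d4:H4→d5:-→d6:-→d7:H1→d8:- -> H1
  add 173.217.16.0/20 -> H2 at depth 20
  - 0.0.0.0/0 clear@0
  add 173.217.19.227/32 -> H4 at depth 32

== LOOKUPS ==
["H5","H3","H4","H1"]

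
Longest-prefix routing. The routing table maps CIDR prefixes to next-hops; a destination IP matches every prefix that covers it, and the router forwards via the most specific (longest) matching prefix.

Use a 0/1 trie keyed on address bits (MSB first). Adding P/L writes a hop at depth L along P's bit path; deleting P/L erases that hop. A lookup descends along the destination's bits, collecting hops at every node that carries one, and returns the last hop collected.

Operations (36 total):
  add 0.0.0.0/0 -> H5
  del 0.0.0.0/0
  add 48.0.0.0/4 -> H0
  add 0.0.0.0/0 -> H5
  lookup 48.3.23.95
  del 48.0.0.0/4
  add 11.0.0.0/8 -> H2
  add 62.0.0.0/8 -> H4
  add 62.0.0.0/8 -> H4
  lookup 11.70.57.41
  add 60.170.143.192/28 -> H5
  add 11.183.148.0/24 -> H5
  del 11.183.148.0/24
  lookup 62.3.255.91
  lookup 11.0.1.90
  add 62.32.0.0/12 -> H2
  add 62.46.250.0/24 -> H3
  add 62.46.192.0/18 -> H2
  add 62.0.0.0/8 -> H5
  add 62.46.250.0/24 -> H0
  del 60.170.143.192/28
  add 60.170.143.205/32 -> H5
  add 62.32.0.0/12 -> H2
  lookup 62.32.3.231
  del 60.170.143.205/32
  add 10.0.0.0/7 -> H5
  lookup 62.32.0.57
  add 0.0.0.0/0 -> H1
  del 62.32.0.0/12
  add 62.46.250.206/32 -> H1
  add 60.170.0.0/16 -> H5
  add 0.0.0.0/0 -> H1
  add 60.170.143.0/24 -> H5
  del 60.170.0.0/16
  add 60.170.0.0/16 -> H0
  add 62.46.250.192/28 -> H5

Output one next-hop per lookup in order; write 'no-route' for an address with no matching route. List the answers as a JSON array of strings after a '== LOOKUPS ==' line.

Trace:
  add 0.0.0.0/0 -> H5 at depth 0
  del 0.0.0.0/0 (clear depth 0)
  add 48.0.0.0/4 -> H0 at depth 4
  add 0.0.0.0/0 -> H5 at depth 0
  lookup 48.3.23.95: bits 0011 walk d0:H5→d1:-→d2:-→d3:-→d4:H0 -> H0
  del 48.0.0.0/4 (clear depth 4)
  add 11.0.0.0/8 -> H2 at depth 8
  add 62.0.0.0/8 -> H4 at depth 8
  add 62.0.0.0/8 -> H4 at depth 8
  lookup 11.70.57.41: bits 00001011 walk d0:H5→d1:-→d2:-→d3:-→d4:-→d5:-→d6:-→d7:-→d8:H2 -> H2
  add 60.170.143.192/28 -> H5 at depth 28
  add 11.183.148.0/24 -> H5 at depth 24
  del 11.183.148.0/24 (clear depth 24)
  lookup 62.3.255.91: bits 00111110 walk d0:H5→d1:-→d2:-→d3:-→d4:-→d5:-→d6:-→d7:-→d8:H4 -> H4
  lookup 11.0.1.90: bits 00001011 walk d0:H5→d1:-→d2:-→d3:-→d4:-→d5:-→d6:-→d7:-→d8:H2 -> H2
  add 62.32.0.0/12 -> H2 at depth 12
  add 62.46.250.0/24 -> H3 at depth 24
  add 62.46.192.0/18 -> H2 at depth 18
  add 62.0.0.0/8 -> H5 at depth 8
  add 62.46.250.0/24 -> H0 at depth 24
  del 60.170.143.192/28 (clear depth 28)
  add 60.170.143.205/32 -> H5 at depth 32
  add 62.32.0.0/12 -> H2 at depth 12
  lookup 62.32.3.231: bits 001111100010 walk d0:H5→d1:-→d2:-→d3:-→d4:-→d5:-→d6:-→d7:-→d8:H5→d9:-→d10:-→d11:-→d12:H2 -> H2
  del 60.170.143.205/32 (clear depth 32)
  add 10.0.0.0/7 -> H5 at depth 7
  lookup 62.32.0.57: bits 001111100010 walk d0:H5→d1:-→d2:-→d3:-→d4:-→d5:-→d6:-→d7:-→d8:H5→d9:-→d10:-→d11:-→d12:H2 -> H2
  add 0.0.0.0/0 -> H1 at depth 0
  del 62.32.0.0/12 (clear depth 12)
  add 62.46.250.206/32 -> H1 at depth 32
  add 60.170.0.0/16 -> H5 at depth 16
  add 0.0.0.0/0 -> H1 at depth 0
  add 60.170.143.0/24 -> H5 at depth 24
  del 60.170.0.0/16 (clear depth 16)
  add 60.170.0.0/16 -> H0 at depth 16
  add 62.46.250.192/28 -> H5 at depth 28

== LOOKUPS ==
["H0","H2","H4","H2","H2","H2"]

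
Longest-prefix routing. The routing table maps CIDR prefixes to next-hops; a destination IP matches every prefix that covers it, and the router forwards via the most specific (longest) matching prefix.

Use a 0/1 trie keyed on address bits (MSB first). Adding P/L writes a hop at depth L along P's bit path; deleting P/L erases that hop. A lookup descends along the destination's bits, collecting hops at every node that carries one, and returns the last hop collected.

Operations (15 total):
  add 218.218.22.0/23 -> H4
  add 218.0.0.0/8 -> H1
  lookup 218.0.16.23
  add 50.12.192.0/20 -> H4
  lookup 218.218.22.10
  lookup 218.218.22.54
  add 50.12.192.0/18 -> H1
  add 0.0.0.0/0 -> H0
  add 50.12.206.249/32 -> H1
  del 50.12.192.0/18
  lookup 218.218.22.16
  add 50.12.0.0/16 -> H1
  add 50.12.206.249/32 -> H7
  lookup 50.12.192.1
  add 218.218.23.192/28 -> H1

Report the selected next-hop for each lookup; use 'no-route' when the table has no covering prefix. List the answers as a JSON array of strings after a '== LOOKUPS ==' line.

Process each operation:
  add 218.218.22.0/23 -> H4 at depth 23
  add 218.0.0.0/8 -> H1 at depth 8
  ? 218.0.16.23  path d0:-→d1:-→d2:-→d3:-→d4:-→d5:-→d6:-→d7:-→d8:H1  best=H1
  add 50.12.192.0/20 -> H4 at depth 20
  ? 218.218.22.10  path d0:-→d1:-→d2:-→d3:-→d4:-→d5:-→d6:-→d7:-→d8:H1→d9:-→d10:-→d11:-→d12:-→d13:-→d14:-→d15:-→d16:-→d17:-→d18:-→d19:-→d20:-→d21:-→d22:-→d23:H4  best=H4
  ? 218.218.22.54  path d0:-→d1:-→d2:-→d3:-→d4:-→d5:-→d6:-→d7:-→d8:H1→d9:-→d10:-→d11:-→d12:-→d13:-→d14:-→d15:-→d16:-→d17:-→d18:-→d19:-→d20:-→d21:-→d22:-→d23:H4  best=H4
  add 50.12.192.0/18 -> H1 at depth 18
  add 0.0.0.0/0 -> H0 at depth 0
  add 50.12.206.249/32 -> H1 at depth 32
  del 50.12.192.0/18 (clear depth 18)
  ? 218.218.22.16  path d0:H0→d1:-→d2:-→d3:-→d4:-→d5:-→d6:-→d7:-→d8:H1→d9:-→d10:-→d11:-→d12:-→d13:-→d14:-→d15:-→d16:-→d17:-→d18:-→d19:-→d20:-→d21:-→d22:-→d23:H4  best=H4
  add 50.12.0.0/16 -> H1 at depth 16
  add 50.12.206.249/32 -> H7 at depth 32
  ? 50.12.192.1  path d0:H0→d1:-→d2:-→d3:-→d4:-→d5:-→d6:-→d7:-→d8:-→d9:-→d10:-→d11:-→d12:-→d13:-→d14:-→d15:-→d16:H1→d17:-→d18:-→d19:-→d20:H4  best=H4
  add 218.218.23.192/28 -> H1 at depth 28

== LOOKUPS ==
["H1","H4","H4","H4","H4"]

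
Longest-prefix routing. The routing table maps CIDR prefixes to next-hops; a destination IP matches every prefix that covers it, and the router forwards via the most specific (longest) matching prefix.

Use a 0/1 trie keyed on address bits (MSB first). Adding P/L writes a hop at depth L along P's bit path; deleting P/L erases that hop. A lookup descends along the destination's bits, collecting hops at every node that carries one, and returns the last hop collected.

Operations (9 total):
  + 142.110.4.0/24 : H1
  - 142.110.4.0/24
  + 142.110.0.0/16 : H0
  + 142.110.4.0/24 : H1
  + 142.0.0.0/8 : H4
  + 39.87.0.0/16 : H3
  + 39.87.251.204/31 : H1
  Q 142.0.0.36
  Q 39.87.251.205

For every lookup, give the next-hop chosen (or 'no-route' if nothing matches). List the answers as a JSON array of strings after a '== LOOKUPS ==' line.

Process each operation:
  add 142.110.4.0/24 -> H1 at depth 24
  - 142.110.4.0/24 clear@24
  add 142.110.0.0/16 -> H0 at depth 16
  add 142.110.4.0/24 -> H1 at depth 24
  add 142.0.0.0/8 -> H4 at depth 8
  add 39.87.0.0/16 -> H3 at depth 16
  add 39.87.251.204/31 -> H1 at depth 31
  ? 142.0.0.36  path d0:-→d1:-→d2:-→d3:-→d4:-→d5:-→d6:-→d7:-→d8:H4→d9:-  best=H4
  ? 39.87.251.205  path d0:-→d1:-→d2:-→d3:-→d4:-→d5:-→d6:-→d7:-→d8:-→d9:-→d10:-→d11:-→d12:-→d13:-→d14:-→d15:-→d16:H3→d17:-→d18:-→d19:-→d20:-→d21:-→d22:-→d23:-→d24:-→d25:-→d26:-→d27:-→d28:-→d29:-→d30:-→d31:H1  best=H1

== LOOKUPS ==
["H4","H1"]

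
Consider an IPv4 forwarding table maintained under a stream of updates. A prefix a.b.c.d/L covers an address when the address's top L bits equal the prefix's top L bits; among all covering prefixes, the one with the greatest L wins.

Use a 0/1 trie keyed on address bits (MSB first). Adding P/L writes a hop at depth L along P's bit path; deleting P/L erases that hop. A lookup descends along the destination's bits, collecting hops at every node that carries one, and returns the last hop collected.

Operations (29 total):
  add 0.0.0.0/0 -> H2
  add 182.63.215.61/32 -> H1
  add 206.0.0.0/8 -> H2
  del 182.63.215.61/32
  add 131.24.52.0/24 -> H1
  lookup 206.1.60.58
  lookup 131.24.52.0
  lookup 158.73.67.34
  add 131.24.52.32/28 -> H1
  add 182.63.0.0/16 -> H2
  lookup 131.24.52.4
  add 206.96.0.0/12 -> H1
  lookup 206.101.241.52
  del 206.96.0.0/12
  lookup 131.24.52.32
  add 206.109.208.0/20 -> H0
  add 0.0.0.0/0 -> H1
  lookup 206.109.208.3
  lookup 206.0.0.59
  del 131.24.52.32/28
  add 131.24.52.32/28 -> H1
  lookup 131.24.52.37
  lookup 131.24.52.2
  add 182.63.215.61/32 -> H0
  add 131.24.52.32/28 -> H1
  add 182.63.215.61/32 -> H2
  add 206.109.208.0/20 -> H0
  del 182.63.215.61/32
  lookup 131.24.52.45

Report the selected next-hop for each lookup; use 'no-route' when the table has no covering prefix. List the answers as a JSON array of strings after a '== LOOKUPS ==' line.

Apply in order:
  + 0.0.0.0/0 (H2) depth=0
  + 182.63.215.61/32 (H1) depth=32
  + 206.0.0.0/8 (H2) depth=8
  del 182.63.215.61/32 (clear depth 32)
  + 131.24.52.0/24 (H1) depth=24
  lookup 206.1.60.58: bits 11001110 walk d0:H2→d1:-→d2:-→d3:-→d4:-→d5:-→d6:-→d7:-→d8:H2 -> H2
  lookup 131.24.52.0: bits 100000110001100000110100 walk d0:H2→d1:-→d2:-→d3:-→d4:-→d5:-→d6:-→d7:-→d8:-→d9:-→d10:-→d11:-→d12:-→d13:-→d14:-→d15:-→d16:-→d17:-→d18:-→d19:-→d20:-→d21:-→d22:-→d23:-→d24:H1 -> H1
  lookup 158.73.67.34: bits 100 walk d0:H2→d1:-→d2:-→d3:- -> H2
  + 131.24.52.32/28 (H1) depth=28
  + 182.63.0.0/16 (H2) depth=16
  lookup 131.24.52.4: bits 10000011000110000011010000 walk d0:H2→d1:-→d2:-→d3:-→d4:-→d5:-→d6:-→d7:-→d8:-→d9:-→d10:-→d11:-→d12:-→d13:-→d14:-→d15:-→d16:-→d17:-→d18:-→d19:-→d20:-→d21:-→d22:-→d23:-→d24:H1→d25:-→d26:- -> H1
  + 206.96.0.0/12 (H1) depth=12
  lookup 206.101.241.52: bits 110011100110 walk d0:H2→d1:-→d2:-→d3:-→d4:-→d5:-→d6:-→d7:-→d8:H2→d9:-→d10:-→d11:-→d12:H1 -> H1
  del 206.96.0.0/12 (clear depth 12)
  lookup 131.24.52.32: bits 1000001100011000001101000010 walk d0:H2→d1:-→d2:-→d3:-→d4:-→d5:-→d6:-→d7:-→d8:-→d9:-→d10:-→d11:-→d12:-→d13:-→d14:-→d15:-→d16:-→d17:-→d18:-→d19:-→d20:-→d21:-→d22:-→d23:-→d24:H1→d25:-→d26:-→d27:-→d28:H1 -> H1
  + 206.109.208.0/20 (H0) depth=20
  + 0.0.0.0/0 (H1) depth=0
  lookup 206.109.208.3: bits 11001110011011011101 walk d0:H1→d1:-→d2:-→d3:-→d4:-→d5:-→d6:-→d7:-→d8:H2→d9:-→d10:-→d11:-→d12:-→d13:-→d14:-→d15:-→d16:-→d17:-→d18:-→d19:-→d20:H0 -> H0
  lookup 206.0.0.59: bits 110011100 walk d0:H1→d1:-→d2:-→d3:-→d4:-→d5:-→d6:-→d7:-→d8:H2→d9:- -> H2
  del 131.24.52.32/28 (clear depth 28)
  + 131.24.52.32/28 (H1) depth=28
  lookup 131.24.52.37: bits 1000001100011000001101000010 walk d0:H1→d1:-→d2:-→d3:-→d4:-→d5:-→d6:-→d7:-→d8:-→d9:-→d10:-→d11:-→d12:-→d13:-→d14:-→d15:-→d16:-→d17:-→d18:-→d19:-→d20:-→d21:-→d22:-→d23:-→d24:H1→d25:-→d26:-→d27:-→d28:H1 -> H1
  lookup 131.24.52.2: bits 10000011000110000011010000 walk d0:H1→d1:-→d2:-→d3:-→d4:-→d5:-→d6:-→d7:-→d8:-→d9:-→d10:-→d11:-→d12:-→d13:-→d14:-→d15:-→d16:-→d17:-→d18:-→d19:-→d20:-→d21:-→d22:-→d23:-→d24:H1→d25:-→d26:- -> H1
  + 182.63.215.61/32 (H0) depth=32
  + 131.24.52.32/28 (H1) depth=28
  + 182.63.215.61/32 (H2) depth=32
  + 206.109.208.0/20 (H0) depth=20
  del 182.63.215.61/32 (clear depth 32)
  lookup 131.24.52.45: bits 1000001100011000001101000010 walk d0:H1→d1:-→d2:-→d3:-→d4:-→d5:-→d6:-→d7:-→d8:-→d9:-→d10:-→d11:-→d12:-→d13:-→d14:-→d15:-→d16:-→d17:-→d18:-→d19:-→d20:-→d21:-→d22:-→d23:-→d24:H1→d25:-→d26:-→d27:-→d28:H1 -> H1

== LOOKUPS ==
["H2","H1","H2","H1","H1","H1","H0","H2","H1","H1","H1"]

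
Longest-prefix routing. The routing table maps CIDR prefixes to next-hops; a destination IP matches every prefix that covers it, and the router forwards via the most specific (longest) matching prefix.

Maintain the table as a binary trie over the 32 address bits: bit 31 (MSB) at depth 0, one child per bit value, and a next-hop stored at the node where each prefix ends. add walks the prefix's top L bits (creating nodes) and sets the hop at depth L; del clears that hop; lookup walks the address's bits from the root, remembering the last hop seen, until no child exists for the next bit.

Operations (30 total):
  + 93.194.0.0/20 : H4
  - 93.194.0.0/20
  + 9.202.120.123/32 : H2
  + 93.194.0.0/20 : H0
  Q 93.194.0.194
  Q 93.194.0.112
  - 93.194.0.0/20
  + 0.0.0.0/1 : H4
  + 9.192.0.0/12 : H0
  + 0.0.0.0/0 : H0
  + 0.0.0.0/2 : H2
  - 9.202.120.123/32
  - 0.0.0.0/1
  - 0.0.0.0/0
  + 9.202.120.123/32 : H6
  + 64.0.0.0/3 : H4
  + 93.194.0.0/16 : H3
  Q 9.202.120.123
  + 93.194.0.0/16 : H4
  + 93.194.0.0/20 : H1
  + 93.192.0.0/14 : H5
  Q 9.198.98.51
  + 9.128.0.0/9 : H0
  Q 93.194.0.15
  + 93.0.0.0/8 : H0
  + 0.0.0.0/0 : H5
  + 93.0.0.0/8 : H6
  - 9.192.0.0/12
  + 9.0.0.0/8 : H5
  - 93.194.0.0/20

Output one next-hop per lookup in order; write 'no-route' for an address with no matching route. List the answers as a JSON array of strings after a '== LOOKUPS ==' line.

Apply in order:
  + 93.194.0.0/20 (H4) depth=20
  - 93.194.0.0/20 clear@20
  + 9.202.120.123/32 (H2) depth=32
  + 93.194.0.0/20 (H0) depth=20
  lookup 93.194.0.194: bits 01011101110000100000 walk d0:-→d1:-→d2:-→d3:-→d4:-→d5:-→d6:-→d7:-→d8:-→d9:-→d10:-→d11:-→d12:-→d13:-→d14:-→d15:-→d16:-→d17:-→d18:-→d19:-→d20:H0 -> H0
  lookup 93.194.0.112: bits 01011101110000100000 walk d0:-→d1:-→d2:-→d3:-→d4:-→d5:-→d6:-→d7:-→d8:-→d9:-→d10:-→d11:-→d12:-→d13:-→d14:-→d15:-→d16:-→d17:-→d18:-→d19:-→d20:H0 -> H0
  - 93.194.0.0/20 clear@20
  + 0.0.0.0/1 (H4) depth=1
  + 9.192.0.0/12 (H0) depth=12
  + 0.0.0.0/0 (H0) depth=0
  + 0.0.0.0/2 (H2) depth=2
  - 9.202.120.123/32 clear@32
  - 0.0.0.0/1 clear@1
  - 0.0.0.0/0 clear@0
  + 9.202.120.123/32 (H6) depth=32
  + 64.0.0.0/3 (H4) depth=3
  + 93.194.0.0/16 (H3) depth=16
  lookup 9.202.120.123: bits 00001001110010100111100001111011 walk d0:-→d1:-→d2:H2→d3:-→d4:-→d5:-→d6:-→d7:-→d8:-→d9:-→d10:-→d11:-→d12:H0→d13:-→d14:-→d15:-→d16:-→d17:-→d18:-→d19:-→d20:-→d21:-→d22:-→d23:-→d24:-→d25:-→d26:-→d27:-→d28:-→d29:-→d30:-→d31:-→d32:H6 -> H6
  + 93.194.0.0/16 (H4) depth=16
  + 93.194.0.0/20 (H1) depth=20
  + 93.192.0.0/14 (H5) depth=14
  lookup 9.198.98.51: bits 000010011100 walk d0:-→d1:-→d2:H2→d3:-→d4:-→d5:-→d6:-→d7:-→d8:-→d9:-→d10:-→d11:-→d12:H0 -> H0
  + 9.128.0.0/9 (H0) depth=9
  lookup 93.194.0.15: bits 01011101110000100000 walk d0:-→d1:-→d2:-→d3:H4→d4:-→d5:-→d6:-→d7:-→d8:-→d9:-→d10:-→d11:-→d12:-→d13:-→d14:H5→d15:-→d16:H4→d17:-→d18:-→d19:-→d20:H1 -> H1
  + 93.0.0.0/8 (H0) depth=8
  + 0.0.0.0/0 (H5) depth=0
  + 93.0.0.0/8 (H6) depth=8
  - 9.192.0.0/12 clear@12
  + 9.0.0.0/8 (H5) depth=8
  - 93.194.0.0/20 clear@20

== LOOKUPS ==
["H0","H0","H6","H0","H1"]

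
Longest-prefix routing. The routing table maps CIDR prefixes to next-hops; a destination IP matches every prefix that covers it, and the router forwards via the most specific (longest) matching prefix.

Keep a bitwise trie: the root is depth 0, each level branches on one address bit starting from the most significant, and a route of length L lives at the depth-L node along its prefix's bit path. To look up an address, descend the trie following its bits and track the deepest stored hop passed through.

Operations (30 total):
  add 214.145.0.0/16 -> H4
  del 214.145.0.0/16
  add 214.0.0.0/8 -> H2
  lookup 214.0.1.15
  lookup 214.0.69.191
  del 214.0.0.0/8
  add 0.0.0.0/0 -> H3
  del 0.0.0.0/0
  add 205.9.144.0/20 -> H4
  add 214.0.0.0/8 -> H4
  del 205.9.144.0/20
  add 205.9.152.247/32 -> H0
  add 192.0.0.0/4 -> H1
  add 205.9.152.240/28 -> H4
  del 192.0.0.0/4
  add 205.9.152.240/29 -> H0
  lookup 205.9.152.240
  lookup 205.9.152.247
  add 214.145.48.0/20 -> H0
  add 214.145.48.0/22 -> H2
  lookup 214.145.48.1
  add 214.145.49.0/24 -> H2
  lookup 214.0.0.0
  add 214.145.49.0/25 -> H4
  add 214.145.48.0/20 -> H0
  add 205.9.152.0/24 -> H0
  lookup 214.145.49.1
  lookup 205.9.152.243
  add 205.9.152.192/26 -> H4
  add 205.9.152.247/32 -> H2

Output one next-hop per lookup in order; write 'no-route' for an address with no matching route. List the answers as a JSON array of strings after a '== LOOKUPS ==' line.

Apply in order:
  + 214.145.0.0/16 (H4) depth=16
  - 214.145.0.0/16 clear@16
  + 214.0.0.0/8 (H2) depth=8
  ? 214.0.1.15  path d0:-→d1:-→d2:-→d3:-→d4:-→d5:-→d6:-→d7:-→d8:H2  best=H2
  ? 214.0.69.191  path d0:-→d1:-→d2:-→d3:-→d4:-→d5:-→d6:-→d7:-→d8:H2  best=H2
  - 214.0.0.0/8 clear@8
  + 0.0.0.0/0 (H3) depth=0
  - 0.0.0.0/0 clear@0
  + 205.9.144.0/20 (H4) depth=20
  + 214.0.0.0/8 (H4) depth=8
  - 205.9.144.0/20 clear@20
  + 205.9.152.247/32 (H0) depth=32
  + 192.0.0.0/4 (H1) depth=4
  + 205.9.152.240/28 (H4) depth=28
  - 192.0.0.0/4 clear@4
  + 205.9.152.240/29 (H0) depth=29
  ? 205.9.152.240  path d0:-→d1:-→d2:-→d3:-→d4:-→d5:-→d6:-→d7:-→d8:-→d9:-→d10:-→d11:-→d12:-→d13:-→d14:-→d15:-→d16:-→d17:-→d18:-→d19:-→d20:-→d21:-→d22:-→d23:-→d24:-→d25:-→d26:-→d27:-→d28:H4→d29:H0  best=H0
  ? 205.9.152.247  path d0:-→d1:-→d2:-→d3:-→d4:-→d5:-→d6:-→d7:-→d8:-→d9:-→d10:-→d11:-→d12:-→d13:-→d14:-→d15:-→d16:-→d17:-→d18:-→d19:-→d20:-→d21:-→d22:-→d23:-→d24:-→d25:-→d26:-→d27:-→d28:H4→d29:H0→d30:-→d31:-→d32:H0  best=H0
  + 214.145.48.0/20 (H0) depth=20
  + 214.145.48.0/22 (H2) depth=22
  ? 214.145.48.1  path d0:-→d1:-→d2:-→d3:-→d4:-→d5:-→d6:-→d7:-→d8:H4→d9:-→d10:-→d11:-→d12:-→d13:-→d14:-→d15:-→d16:-→d17:-→d18:-→d19:-→d20:H0→d21:-→d22:H2  best=H2
  + 214.145.49.0/24 (H2) depth=24
  ? 214.0.0.0  path d0:-→d1:-→d2:-→d3:-→d4:-→d5:-→d6:-→d7:-→d8:H4  best=H4
  + 214.145.49.0/25 (H4) depth=25
  + 214.145.48.0/20 (H0) depth=20
  + 205.9.152.0/24 (H0) depth=24
  ? 214.145.49.1  path d0:-→d1:-→d2:-→d3:-→d4:-→d5:-→d6:-→d7:-→d8:H4→d9:-→d10:-→d11:-→d12:-→d13:-→d14:-→d15:-→d16:-→d17:-→d18:-→d19:-→d20:H0→d21:-→d22:H2→d23:-→d24:H2→d25:H4  best=H4
  ? 205.9.152.243  path d0:-→d1:-→d2:-→d3:-→d4:-→d5:-→d6:-→d7:-→d8:-→d9:-→d10:-→d11:-→d12:-→d13:-→d14:-→d15:-→d16:-→d17:-→d18:-→d19:-→d20:-→d21:-→d22:-→d23:-→d24:H0→d25:-→d26:-→d27:-→d28:H4→d29:H0  best=H0
  + 205.9.152.192/26 (H4) depth=26
  + 205.9.152.247/32 (H2) depth=32

== LOOKUPS ==
["H2","H2","H0","H0","H2","H4","H4","H0"]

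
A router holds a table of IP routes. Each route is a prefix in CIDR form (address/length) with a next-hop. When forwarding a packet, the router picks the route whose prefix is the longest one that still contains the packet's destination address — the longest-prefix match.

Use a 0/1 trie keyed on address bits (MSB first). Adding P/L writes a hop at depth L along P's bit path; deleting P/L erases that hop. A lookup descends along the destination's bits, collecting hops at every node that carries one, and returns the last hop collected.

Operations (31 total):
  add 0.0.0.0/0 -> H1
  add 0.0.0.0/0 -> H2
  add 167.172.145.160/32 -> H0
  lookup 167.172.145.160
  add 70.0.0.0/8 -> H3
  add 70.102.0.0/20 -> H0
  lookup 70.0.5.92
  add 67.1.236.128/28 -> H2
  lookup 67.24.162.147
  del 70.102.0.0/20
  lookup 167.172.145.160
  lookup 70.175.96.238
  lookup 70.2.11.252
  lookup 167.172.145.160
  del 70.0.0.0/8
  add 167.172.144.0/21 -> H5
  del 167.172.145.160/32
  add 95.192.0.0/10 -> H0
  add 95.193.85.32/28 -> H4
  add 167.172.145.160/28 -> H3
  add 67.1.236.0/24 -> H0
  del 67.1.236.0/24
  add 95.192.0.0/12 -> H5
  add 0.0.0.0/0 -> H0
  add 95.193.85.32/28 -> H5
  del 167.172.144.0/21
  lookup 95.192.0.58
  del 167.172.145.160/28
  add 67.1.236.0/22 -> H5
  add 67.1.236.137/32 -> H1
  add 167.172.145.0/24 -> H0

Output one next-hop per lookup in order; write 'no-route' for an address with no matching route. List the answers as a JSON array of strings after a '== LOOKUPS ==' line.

Trace:
  add 0.0.0.0/0 -> H1 at depth 0
  add 0.0.0.0/0 -> H2 at depth 0
  add 167.172.145.160/32 -> H0 at depth 32
  Q 167.172.145.160: descend 10100111101011001001000110100000 ; hops seen [H2,H0] ; pick H0
  add 70.0.0.0/8 -> H3 at depth 8
  add 70.102.0.0/20 -> H0 at depth 20
  Q 70.0.5.92: descend 010001100 ; hops seen [H2,H3] ; pick H3
  add 67.1.236.128/28 -> H2 at depth 28
  Q 67.24.162.147: descend 01000011000 ; hops seen [H2] ; pick H2
  - 70.102.0.0/20 clear@20
  Q 167.172.145.160: descend 10100111101011001001000110100000 ; hops seen [H2,H0] ; pick H0
  Q 70.175.96.238: descend 01000110 ; hops seen [H2,H3] ; pick H3
  Q 70.2.11.252: descend 010001100 ; hops seen [H2,H3] ; pick H3
  Q 167.172.145.160: descend 10100111101011001001000110100000 ; hops seen [H2,H0] ; pick H0
  - 70.0.0.0/8 clear@8
  add 167.172.144.0/21 -> H5 at depth 21
  - 167.172.145.160/32 clear@32
  add 95.192.0.0/10 -> H0 at depth 10
  add 95.193.85.32/28 -> H4 at depth 28
  add 167.172.145.160/28 -> H3 at depth 28
  add 67.1.236.0/24 -> H0 at depth 24
  - 67.1.236.0/24 clear@24
  add 95.192.0.0/12 -> H5 at depth 12
  add 0.0.0.0/0 -> H0 at depth 0
  add 95.193.85.32/28 -> H5 at depth 28
  - 167.172.144.0/21 clear@21
  Q 95.192.0.58: descend 010111111100000 ; hops seen [H0,H0,H5] ; pick H5
  - 167.172.145.160/28 clear@28
  add 67.1.236.0/22 -> H5 at depth 22
  add 67.1.236.137/32 -> H1 at depth 32
  add 167.172.145.0/24 -> H0 at depth 24

== LOOKUPS ==
["H0","H3","H2","H0","H3","H3","H0","H5"]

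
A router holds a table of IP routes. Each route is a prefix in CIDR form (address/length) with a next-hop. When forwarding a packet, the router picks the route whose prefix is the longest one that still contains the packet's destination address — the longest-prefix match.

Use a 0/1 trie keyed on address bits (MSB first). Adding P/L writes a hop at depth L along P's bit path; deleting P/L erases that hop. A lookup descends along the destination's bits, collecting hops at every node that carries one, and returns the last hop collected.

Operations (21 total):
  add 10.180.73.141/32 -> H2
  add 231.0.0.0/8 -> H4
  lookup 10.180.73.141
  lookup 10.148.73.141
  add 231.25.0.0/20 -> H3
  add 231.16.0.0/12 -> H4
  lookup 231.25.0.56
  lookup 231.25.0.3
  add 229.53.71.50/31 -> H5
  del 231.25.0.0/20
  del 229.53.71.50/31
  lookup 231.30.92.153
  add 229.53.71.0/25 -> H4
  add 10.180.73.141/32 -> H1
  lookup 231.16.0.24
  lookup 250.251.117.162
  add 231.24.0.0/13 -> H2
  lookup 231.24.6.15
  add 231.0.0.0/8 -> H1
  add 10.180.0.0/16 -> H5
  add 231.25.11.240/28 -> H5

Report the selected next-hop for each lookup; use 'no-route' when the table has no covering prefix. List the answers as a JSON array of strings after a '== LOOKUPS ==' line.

Apply in order:
  + 10.180.73.141/32 (H2) depth=32
  + 231.0.0.0/8 (H4) depth=8
  lookup 10.180.73.141: bits 00001010101101000100100110001101 walk d0:-→d1:-→d2:-→d3:-→d4:-→d5:-→d6:-→d7:-→d8:-→d9:-→d10:-→d11:-→d12:-→d13:-→d14:-→d15:-→d16:-→d17:-→d18:-→d19:-→d20:-→d21:-→d22:-→d23:-→d24:-→d25:-→d26:-→d27:-→d28:-→d29:-→d30:-→d31:-→d32:H2 -> H2
  lookup 10.148.73.141: bits 0000101010 walk d0:-→d1:-→d2:-→d3:-→d4:-→d5:-→d6:-→d7:-→d8:-→d9:-→d10:- -> no-route
  + 231.25.0.0/20 (H3) depth=20
  + 231.16.0.0/12 (H4) depth=12
  lookup 231.25.0.56: bits 11100111000110010000 walk d0:-→d1:-→d2:-→d3:-→d4:-→d5:-→d6:-→d7:-→d8:H4→d9:-→d10:-→d11:-→d12:H4→d13:-→d14:-→d15:-→d16:-→d17:-→d18:-→d19:-→d20:H3 -> H3
  lookup 231.25.0.3: bits 11100111000110010000 walk d0:-→d1:-→d2:-→d3:-→d4:-→d5:-→d6:-→d7:-→d8:H4→d9:-→d10:-→d11:-→d12:H4→d13:-→d14:-→d15:-→d16:-→d17:-→d18:-→d19:-→d20:H3 -> H3
  + 229.53.71.50/31 (H5) depth=31
  - 231.25.0.0/20 clear@20
  - 229.53.71.50/31 clear@31
  lookup 231.30.92.153: bits 1110011100011 walk d0:-→d1:-→d2:-→d3:-→d4:-→d5:-→d6:-→d7:-→d8:H4→d9:-→d10:-→d11:-→d12:H4→d13:- -> H4
  + 229.53.71.0/25 (H4) depth=25
  + 10.180.73.141/32 (H1) depth=32
  lookup 231.16.0.24: bits 111001110001 walk d0:-→d1:-→d2:-→d3:-→d4:-→d5:-→d6:-→d7:-→d8:H4→d9:-→d10:-→d11:-→d12:H4 -> H4
  lookup 250.251.117.162: bits 111 walk d0:-→d1:-→d2:-→d3:- -> no-route
  + 231.24.0.0/13 (H2) depth=13
  lookup 231.24.6.15: bits 111001110001100 walk d0:-→d1:-→d2:-→d3:-→d4:-→d5:-→d6:-→d7:-→d8:H4→d9:-→d10:-→d11:-→d12:H4→d13:H2→d14:-→d15:- -> H2
  + 231.0.0.0/8 (H1) depth=8
  + 10.180.0.0/16 (H5) depth=16
  + 231.25.11.240/28 (H5) depth=28

== LOOKUPS ==
["H2","no-route","H3","H3","H4","H4","no-route","H2"]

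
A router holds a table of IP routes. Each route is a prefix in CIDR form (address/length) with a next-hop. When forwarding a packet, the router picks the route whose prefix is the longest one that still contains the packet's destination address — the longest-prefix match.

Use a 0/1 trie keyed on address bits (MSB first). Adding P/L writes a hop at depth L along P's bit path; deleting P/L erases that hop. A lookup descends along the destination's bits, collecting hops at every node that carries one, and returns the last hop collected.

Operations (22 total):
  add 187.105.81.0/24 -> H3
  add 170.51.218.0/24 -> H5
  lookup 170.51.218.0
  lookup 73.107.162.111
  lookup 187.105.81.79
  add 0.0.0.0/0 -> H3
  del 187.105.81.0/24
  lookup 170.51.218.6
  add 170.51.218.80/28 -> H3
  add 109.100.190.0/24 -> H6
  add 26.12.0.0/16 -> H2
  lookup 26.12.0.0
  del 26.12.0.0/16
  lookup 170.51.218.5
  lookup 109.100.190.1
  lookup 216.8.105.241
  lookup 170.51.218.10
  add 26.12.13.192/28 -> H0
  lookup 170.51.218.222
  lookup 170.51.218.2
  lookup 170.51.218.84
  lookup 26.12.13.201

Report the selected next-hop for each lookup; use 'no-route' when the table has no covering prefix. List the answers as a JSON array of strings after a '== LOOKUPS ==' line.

Process each operation:
  add 187.105.81.0/24 -> H3 at depth 24
  add 170.51.218.0/24 -> H5 at depth 24
  lookup 170.51.218.0: bits 101010100011001111011010 walk d0:-→d1:-→d2:-→d3:-→d4:-→d5:-→d6:-→d7:-→d8:-→d9:-→d10:-→d11:-→d12:-→d13:-→d14:-→d15:-→d16:-→d17:-→d18:-→d19:-→d20:-→d21:-→d22:-→d23:-→d24:H5 -> H5
  lookup 73.107.162.111: bits ε walk d0:- -> no-route
  lookup 187.105.81.79: bits 101110110110100101010001 walk d0:-→d1:-→d2:-→d3:-→d4:-→d5:-→d6:-→d7:-→d8:-→d9:-→d10:-→d11:-→d12:-→d13:-→d14:-→d15:-→d16:-→d17:-→d18:-→d19:-→d20:-→d21:-→d22:-→d23:-→d24:H3 -> H3
  add 0.0.0.0/0 -> H3 at depth 0
  - 187.105.81.0/24 clear@24
  lookup 170.51.218.6: bits 101010100011001111011010 walk d0:H3→d1:-→d2:-→d3:-→d4:-→d5:-→d6:-→d7:-→d8:-→d9:-→d10:-→d11:-→d12:-→d13:-→d14:-→d15:-→d16:-→d17:-→d18:-→d19:-→d20:-→d21:-→d22:-→d23:-→d24:H5 -> H5
  add 170.51.218.80/28 -> H3 at depth 28
  add 109.100.190.0/24 -> H6 at depth 24
  add 26.12.0.0/16 -> H2 at depth 16
  lookup 26.12.0.0: bits 0001101000001100 walk d0:H3→d1:-→d2:-→d3:-→d4:-→d5:-→d6:-→d7:-→d8:-→d9:-→d10:-→d11:-→d12:-→d13:-→d14:-→d15:-→d16:H2 -> H2
  - 26.12.0.0/16 clear@16
  lookup 170.51.218.5: bits 1010101000110011110110100 walk d0:H3→d1:-→d2:-→d3:-→d4:-→d5:-→d6:-→d7:-→d8:-→d9:-→d10:-→d11:-→d12:-→d13:-→d14:-→d15:-→d16:-→d17:-→d18:-→d19:-→d20:-→d21:-→d22:-→d23:-→d24:H5→d25:- -> H5
  lookup 109.100.190.1: bits 011011010110010010111110 walk d0:H3→d1:-→d2:-→d3:-→d4:-→d5:-→d6:-→d7:-→d8:-→d9:-→d10:-→d11:-→d12:-→d13:-→d14:-→d15:-→d16:-→d17:-→d18:-→d19:-→d20:-→d21:-→d22:-→d23:-→d24:H6 -> H6
  lookup 216.8.105.241: bits 1 walk d0:H3→d1:- -> H3
  lookup 170.51.218.10: bits 1010101000110011110110100 walk d0:H3→d1:-→d2:-→d3:-→d4:-→d5:-→d6:-→d7:-→d8:-→d9:-→d10:-→d11:-→d12:-→d13:-→d14:-→d15:-→d16:-→d17:-→d18:-→d19:-→d20:-→d21:-→d22:-→d23:-→d24:H5→d25:- -> H5
  add 26.12.13.192/28 -> H0 at depth 28
  lookup 170.51.218.222: bits 101010100011001111011010 walk d0:H3→d1:-→d2:-→d3:-→d4:-→d5:-→d6:-→d7:-→d8:-→d9:-→d10:-→d11:-→d12:-→d13:-→d14:-→d15:-→d16:-→d17:-→d18:-→d19:-→d20:-→d21:-→d22:-→d23:-→d24:H5 -> H5
  lookup 170.51.218.2: bits 1010101000110011110110100 walk d0:H3→d1:-→d2:-→d3:-→d4:-→d5:-→d6:-→d7:-→d8:-→d9:-→d10:-→d11:-→d12:-→d13:-→d14:-→d15:-→d16:-→d17:-→d18:-→d19:-→d20:-→d21:-→d22:-→d23:-→d24:H5→d25:- -> H5
  lookup 170.51.218.84: bits 1010101000110011110110100101 walk d0:H3→d1:-→d2:-→d3:-→d4:-→d5:-→d6:-→d7:-→d8:-→d9:-→d10:-→d11:-→d12:-→d13:-→d14:-→d15:-→d16:-→d17:-→d18:-→d19:-→d20:-→d21:-→d22:-→d23:-→d24:H5→d25:-→d26:-→d27:-→d28:H3 -> H3
  lookup 26.12.13.201: bits 0001101000001100000011011100 walk d0:H3→d1:-→d2:-→d3:-→d4:-→d5:-→d6:-→d7:-→d8:-→d9:-→d10:-→d11:-→d12:-→d13:-→d14:-→d15:-→d16:-→d17:-→d18:-→d19:-→d20:-→d21:-→d22:-→d23:-→d24:-→d25:-→d26:-→d27:-→d28:H0 -> H0

== LOOKUPS ==
["H5","no-route","H3","H5","H2","H5","H6","H3","H5","H5","H5","H3","H0"]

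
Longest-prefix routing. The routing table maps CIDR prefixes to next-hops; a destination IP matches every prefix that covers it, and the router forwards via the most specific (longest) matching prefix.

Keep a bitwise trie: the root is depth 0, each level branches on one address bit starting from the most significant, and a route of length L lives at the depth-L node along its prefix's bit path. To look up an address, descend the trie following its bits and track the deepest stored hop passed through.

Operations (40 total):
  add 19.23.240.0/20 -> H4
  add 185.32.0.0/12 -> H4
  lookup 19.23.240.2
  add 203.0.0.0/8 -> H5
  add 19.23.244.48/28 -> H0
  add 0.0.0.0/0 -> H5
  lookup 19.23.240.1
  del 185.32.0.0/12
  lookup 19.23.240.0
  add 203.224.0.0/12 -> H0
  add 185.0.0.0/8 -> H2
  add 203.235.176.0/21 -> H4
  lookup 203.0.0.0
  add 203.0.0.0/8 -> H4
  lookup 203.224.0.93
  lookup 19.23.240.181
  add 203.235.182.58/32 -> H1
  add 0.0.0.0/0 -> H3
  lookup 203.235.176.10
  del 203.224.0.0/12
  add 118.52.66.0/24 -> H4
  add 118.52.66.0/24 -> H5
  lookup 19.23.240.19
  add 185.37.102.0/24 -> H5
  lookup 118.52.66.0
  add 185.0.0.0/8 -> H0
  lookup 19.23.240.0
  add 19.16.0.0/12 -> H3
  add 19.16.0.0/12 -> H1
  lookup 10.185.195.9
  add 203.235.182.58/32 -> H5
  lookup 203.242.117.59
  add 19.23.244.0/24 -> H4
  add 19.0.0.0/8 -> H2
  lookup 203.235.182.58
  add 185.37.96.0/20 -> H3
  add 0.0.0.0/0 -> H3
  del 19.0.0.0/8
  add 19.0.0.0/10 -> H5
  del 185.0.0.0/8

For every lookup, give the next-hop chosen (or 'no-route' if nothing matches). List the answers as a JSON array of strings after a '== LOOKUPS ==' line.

Process each operation:
  + 19.23.240.0/20 (H4) depth=20
  + 185.32.0.0/12 (H4) depth=12
  lookup 19.23.240.2: bits 00010011000101111111 walk d0:-→d1:-→d2:-→d3:-→d4:-→d5:-→d6:-→d7:-→d8:-→d9:-→d10:-→d11:-→d12:-→d13:-→d14:-→d15:-→d16:-→d17:-→d18:-→d19:-→d20:H4 -> H4
  + 203.0.0.0/8 (H5) depth=8
  + 19.23.244.48/28 (H0) depth=28
  + 0.0.0.0/0 (H5) depth=0
  lookup 19.23.240.1: bits 000100110001011111110 walk d0:H5→d1:-→d2:-→d3:-→d4:-→d5:-→d6:-→d7:-→d8:-→d9:-→d10:-→d11:-→d12:-→d13:-→d14:-→d15:-→d16:-→d17:-→d18:-→d19:-→d20:H4→d21:- -> H4
  - 185.32.0.0/12 clear@12
  lookup 19.23.240.0: bits 000100110001011111110 walk d0:H5→d1:-→d2:-→d3:-→d4:-→d5:-→d6:-→d7:-→d8:-→d9:-→d10:-→d11:-→d12:-→d13:-→d14:-→d15:-→d16:-→d17:-→d18:-→d19:-→d20:H4→d21:- -> H4
  + 203.224.0.0/12 (H0) depth=12
  + 185.0.0.0/8 (H2) depth=8
  + 203.235.176.0/21 (H4) depth=21
  lookup 203.0.0.0: bits 11001011 walk d0:H5→d1:-→d2:-→d3:-→d4:-→d5:-→d6:-→d7:-→d8:H5 -> H5
  + 203.0.0.0/8 (H4) depth=8
  lookup 203.224.0.93: bits 110010111110 walk d0:H5→d1:-→d2:-→d3:-→d4:-→d5:-→d6:-→d7:-→d8:H4→d9:-→d10:-→d11:-→d12:H0 -> H0
  lookup 19.23.240.181: bits 000100110001011111110 walk d0:H5→d1:-→d2:-→d3:-→d4:-→d5:-→d6:-→d7:-→d8:-→d9:-→d10:-→d11:-→d12:-→d13:-→d14:-→d15:-→d16:-→d17:-→d18:-→d19:-→d20:H4→d21:- -> H4
  + 203.235.182.58/32 (H1) depth=32
  + 0.0.0.0/0 (H3) depth=0
  lookup 203.235.176.10: bits 110010111110101110110 walk d0:H3→d1:-→d2:-→d3:-→d4:-→d5:-→d6:-→d7:-→d8:H4→d9:-→d10:-→d11:-→d12:H0→d13:-→d14:-→d15:-→d16:-→d17:-→d18:-→d19:-→d20:-→d21:H4 -> H4
  - 203.224.0.0/12 clear@12
  + 118.52.66.0/24 (H4) depth=24
  + 118.52.66.0/24 (H5) depth=24
  lookup 19.23.240.19: bits 000100110001011111110 walk d0:H3→d1:-→d2:-→d3:-→d4:-→d5:-→d6:-→d7:-→d8:-→d9:-→d10:-→d11:-→d12:-→d13:-→d14:-→d15:-→d16:-→d17:-→d18:-→d19:-→d20:H4→d21:- -> H4
  + 185.37.102.0/24 (H5) depth=24
  lookup 118.52.66.0: bits 011101100011010001000010 walk d0:H3→d1:-→d2:-→d3:-→d4:-→d5:-→d6:-→d7:-→d8:-→d9:-→d10:-→d11:-→d12:-→d13:-→d14:-→d15:-→d16:-→d17:-→d18:-→d19:-→d20:-→d21:-→d22:-→d23:-→d24:H5 -> H5
  + 185.0.0.0/8 (H0) depth=8
  lookup 19.23.240.0: bits 000100110001011111110 walk d0:H3→d1:-→d2:-→d3:-→d4:-→d5:-→d6:-→d7:-→d8:-→d9:-→d10:-→d11:-→d12:-→d13:-→d14:-→d15:-→d16:-→d17:-→d18:-→d19:-→d20:H4→d21:- -> H4
  + 19.16.0.0/12 (H3) depth=12
  + 19.16.0.0/12 (H1) depth=12
  lookup 10.185.195.9: bits 000 walk d0:H3→d1:-→d2:-→d3:- -> H3
  + 203.235.182.58/32 (H5) depth=32
  lookup 203.242.117.59: bits 11001011111 walk d0:H3→d1:-→d2:-→d3:-→d4:-→d5:-→d6:-→d7:-→d8:H4→d9:-→d10:-→d11:- -> H4
  + 19.23.244.0/24 (H4) depth=24
  + 19.0.0.0/8 (H2) depth=8
  lookup 203.235.182.58: bits 11001011111010111011011000111010 walk d0:H3→d1:-→d2:-→d3:-→d4:-→d5:-→d6:-→d7:-→d8:H4→d9:-→d10:-→d11:-→d12:-→d13:-→d14:-→d15:-→d16:-→d17:-→d18:-→d19:-→d20:-→d21:H4→d22:-→d23:-→d24:-→d25:-→d26:-→d27:-→d28:-→d29:-→d30:-→d31:-→d32:H5 -> H5
  + 185.37.96.0/20 (H3) depth=20
  + 0.0.0.0/0 (H3) depth=0
  - 19.0.0.0/8 clear@8
  + 19.0.0.0/10 (H5) depth=10
  - 185.0.0.0/8 clear@8

== LOOKUPS ==
["H4","H4","H4","H5","H0","H4","H4","H4","H5","H4","H3","H4","H5"]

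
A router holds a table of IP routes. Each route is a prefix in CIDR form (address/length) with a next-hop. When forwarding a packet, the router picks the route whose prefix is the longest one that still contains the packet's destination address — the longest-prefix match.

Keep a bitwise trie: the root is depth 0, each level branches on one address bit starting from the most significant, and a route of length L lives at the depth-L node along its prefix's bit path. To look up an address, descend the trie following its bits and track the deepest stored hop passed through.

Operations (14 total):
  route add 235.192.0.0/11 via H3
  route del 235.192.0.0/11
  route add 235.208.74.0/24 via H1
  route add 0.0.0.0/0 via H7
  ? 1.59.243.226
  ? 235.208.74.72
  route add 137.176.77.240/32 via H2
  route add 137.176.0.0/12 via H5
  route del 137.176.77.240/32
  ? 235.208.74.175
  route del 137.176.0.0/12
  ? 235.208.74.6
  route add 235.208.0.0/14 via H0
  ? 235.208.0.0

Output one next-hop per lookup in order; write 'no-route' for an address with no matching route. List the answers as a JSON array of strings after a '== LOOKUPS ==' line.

Process each operation:
  + 235.192.0.0/11 (H3) depth=11
  del 235.192.0.0/11 (clear depth 11)
  + 235.208.74.0/24 (H1) depth=24
  + 0.0.0.0/0 (H7) depth=0
  Q 1.59.243.226: descend ε ; hops seen [H7] ; pick H7
  Q 235.208.74.72: descend 111010111101000001001010 ; hops seen [H7,H1] ; pick H1
  + 137.176.77.240/32 (H2) depth=32
  + 137.176.0.0/12 (H5) depth=12
  del 137.176.77.240/32 (clear depth 32)
  Q 235.208.74.175: descend 111010111101000001001010 ; hops seen [H7,H1] ; pick H1
  del 137.176.0.0/12 (clear depth 12)
  Q 235.208.74.6: descend 111010111101000001001010 ; hops seen [H7,H1] ; pick H1
  + 235.208.0.0/14 (H0) depth=14
  Q 235.208.0.0: descend 11101011110100000 ; hops seen [H7,H0] ; pick H0

== LOOKUPS ==
["H7","H1","H1","H1","H0"]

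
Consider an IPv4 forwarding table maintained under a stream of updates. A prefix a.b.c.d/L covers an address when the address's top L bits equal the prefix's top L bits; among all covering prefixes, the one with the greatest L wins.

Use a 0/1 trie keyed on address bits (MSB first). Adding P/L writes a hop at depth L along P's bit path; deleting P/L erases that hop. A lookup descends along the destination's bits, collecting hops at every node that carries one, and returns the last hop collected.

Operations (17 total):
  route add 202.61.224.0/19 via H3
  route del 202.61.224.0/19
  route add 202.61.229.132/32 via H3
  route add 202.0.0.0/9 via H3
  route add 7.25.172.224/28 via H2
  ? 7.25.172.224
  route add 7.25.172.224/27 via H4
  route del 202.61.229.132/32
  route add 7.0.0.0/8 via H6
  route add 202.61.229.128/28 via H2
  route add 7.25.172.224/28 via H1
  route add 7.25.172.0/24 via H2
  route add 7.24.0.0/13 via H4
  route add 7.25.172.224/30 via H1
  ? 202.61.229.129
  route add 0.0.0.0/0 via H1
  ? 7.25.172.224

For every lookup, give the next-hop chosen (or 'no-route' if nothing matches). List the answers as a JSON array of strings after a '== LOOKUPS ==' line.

Trace:
  + 202.61.224.0/19 (H3) depth=19
  - 202.61.224.0/19 clear@19
  + 202.61.229.132/32 (H3) depth=32
  + 202.0.0.0/9 (H3) depth=9
  + 7.25.172.224/28 (H2) depth=28
  ? 7.25.172.224  path d0:-→d1:-→d2:-→d3:-→d4:-→d5:-→d6:-→d7:-→d8:-→d9:-→d10:-→d11:-→d12:-→d13:-→d14:-→d15:-→d16:-→d17:-→d18:-→d19:-→d20:-→d21:-→d22:-→d23:-→d24:-→d25:-→d26:-→d27:-→d28:H2  best=H2
  + 7.25.172.224/27 (H4) depth=27
  - 202.61.229.132/32 clear@32
  + 7.0.0.0/8 (H6) depth=8
  + 202.61.229.128/28 (H2) depth=28
  + 7.25.172.224/28 (H1) depth=28
  + 7.25.172.0/24 (H2) depth=24
  + 7.24.0.0/13 (H4) depth=13
  + 7.25.172.224/30 (H1) depth=30
  ? 202.61.229.129  path d0:-→d1:-→d2:-→d3:-→d4:-→d5:-→d6:-→d7:-→d8:-→d9:H3→d10:-→d11:-→d12:-→d13:-→d14:-→d15:-→d16:-→d17:-→d18:-→d19:-→d20:-→d21:-→d22:-→d23:-→d24:-→d25:-→d26:-→d27:-→d28:H2→d29:-  best=H2
  + 0.0.0.0/0 (H1) depth=0
  ? 7.25.172.224  path d0:H1→d1:-→d2:-→d3:-→d4:-→d5:-→d6:-→d7:-→d8:H6→d9:-→d10:-→d11:-→d12:-→d13:H4→d14:-→d15:-→d16:-→d17:-→d18:-→d19:-→d20:-→d21:-→d22:-→d23:-→d24:H2→d25:-→d26:-→d27:H4→d28:H1→d29:-→d30:H1  best=H1

== LOOKUPS ==
["H2","H2","H1"]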